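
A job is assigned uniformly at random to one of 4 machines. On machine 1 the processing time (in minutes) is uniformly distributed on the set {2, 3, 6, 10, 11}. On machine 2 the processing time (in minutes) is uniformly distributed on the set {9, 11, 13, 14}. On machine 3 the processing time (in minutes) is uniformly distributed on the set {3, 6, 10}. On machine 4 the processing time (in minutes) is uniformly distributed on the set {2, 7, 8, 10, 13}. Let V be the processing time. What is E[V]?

1949/240

E[V | machine 1] = (2+3+6+10+11)/5 = 32/5.
E[V | machine 2] = (9+11+13+14)/4 = 47/4.
E[V | machine 3] = (3+6+10)/3 = 19/3.
E[V | machine 4] = (2+7+8+10+13)/5 = 8.
By the law of total expectation,
E[V] = (1/4)·(32/5) + (1/4)·(47/4) + (1/4)·(19/3) + (1/4)·(8) = 1949/240.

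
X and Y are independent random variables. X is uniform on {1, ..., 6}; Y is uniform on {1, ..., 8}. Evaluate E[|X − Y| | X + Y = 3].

1

Outcomes with X + Y = 3: (1,2), (2,1), each with probability 1/48.
E[|X − Y| | X + Y = 3] = (1 + 1) / 2 = 1.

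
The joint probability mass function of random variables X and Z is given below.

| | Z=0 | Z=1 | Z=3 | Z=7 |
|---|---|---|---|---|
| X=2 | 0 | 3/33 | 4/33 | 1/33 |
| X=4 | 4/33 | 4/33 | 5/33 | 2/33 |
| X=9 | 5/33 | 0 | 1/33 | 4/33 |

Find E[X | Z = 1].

22/7

P(Z = 1) = 7/33.
Summing X·P(X=x,Z=y) over the conditioning event gives 2/3.
E[X | Z = 1] = (2/3) / (7/33) = 22/7.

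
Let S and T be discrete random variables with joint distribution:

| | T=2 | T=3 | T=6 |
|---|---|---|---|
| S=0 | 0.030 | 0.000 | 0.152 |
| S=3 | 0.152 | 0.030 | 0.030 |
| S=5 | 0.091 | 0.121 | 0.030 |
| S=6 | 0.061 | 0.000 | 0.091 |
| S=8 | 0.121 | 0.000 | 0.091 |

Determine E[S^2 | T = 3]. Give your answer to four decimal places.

P(T = 3) = 0.151.
Σ S^2·P over the event = 9·(0.030) + 25·(0.121) = 3.295.
E[S^2 | T = 3] = (3.295) / (0.151) = 21.8212.

21.8212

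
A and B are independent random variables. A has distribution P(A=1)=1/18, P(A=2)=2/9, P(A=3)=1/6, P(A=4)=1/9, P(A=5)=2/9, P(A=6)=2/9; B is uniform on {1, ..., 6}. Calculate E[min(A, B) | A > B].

P(A > B) = 13/27.
Summing min(A,B)·P(x,y) over outcomes with A > B gives 125/108.
E[min(A, B) | A > B] = (125/108) / (13/27) = 125/52.

125/52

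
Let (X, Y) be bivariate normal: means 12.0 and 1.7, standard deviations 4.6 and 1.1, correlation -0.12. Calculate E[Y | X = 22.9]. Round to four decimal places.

The regression of Y on X has slope ρ·σ_Y/σ_X and passes through (μ_X, μ_Y).
E[Y | X=22.9] = 1.7 + (-0.12)·(1.1/4.6)·(22.9 − (12.0)) = 1.7 + (-0.028696)·(10.9) = 1.3872.

1.3872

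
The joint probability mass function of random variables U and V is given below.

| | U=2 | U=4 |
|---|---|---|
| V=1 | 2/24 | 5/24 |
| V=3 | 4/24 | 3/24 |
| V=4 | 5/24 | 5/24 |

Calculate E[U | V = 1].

24/7

P(V = 1) = 7/24.
Σ U·P over the event = 2·(2/24) + 4·(5/24) = 1.
E[U | V = 1] = (1) / (7/24) = 24/7.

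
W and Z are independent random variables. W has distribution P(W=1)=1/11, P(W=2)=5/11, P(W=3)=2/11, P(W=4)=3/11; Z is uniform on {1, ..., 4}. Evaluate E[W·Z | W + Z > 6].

P(W + Z > 6) = 2/11.
Summing WZ·P(x,y) over outcomes with W + Z > 6 gives 27/11.
E[W·Z | W + Z > 6] = (27/11) / (2/11) = 27/2.

27/2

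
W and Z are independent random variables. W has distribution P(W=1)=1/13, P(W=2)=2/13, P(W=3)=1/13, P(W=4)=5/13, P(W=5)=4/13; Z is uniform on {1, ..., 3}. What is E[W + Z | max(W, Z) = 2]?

17/5

P(max(W, Z) = 2) = 5/39.
Summing (W+Z)·P(x,y) over outcomes with max(W, Z) = 2 gives 17/39.
E[W + Z | max(W, Z) = 2] = (17/39) / (5/39) = 17/5.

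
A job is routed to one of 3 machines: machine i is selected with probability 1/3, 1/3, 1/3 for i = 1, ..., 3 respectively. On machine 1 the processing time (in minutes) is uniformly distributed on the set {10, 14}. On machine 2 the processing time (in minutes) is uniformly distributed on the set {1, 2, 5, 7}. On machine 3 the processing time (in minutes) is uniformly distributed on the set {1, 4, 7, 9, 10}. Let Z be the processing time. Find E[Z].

439/60

E[Z | machine 1] = (10+14)/2 = 12.
E[Z | machine 2] = (1+2+5+7)/4 = 15/4.
E[Z | machine 3] = (1+4+7+9+10)/5 = 31/5.
E[Z] = (1/3)·(12) + (1/3)·(15/4) + (1/3)·(31/5) = 439/60.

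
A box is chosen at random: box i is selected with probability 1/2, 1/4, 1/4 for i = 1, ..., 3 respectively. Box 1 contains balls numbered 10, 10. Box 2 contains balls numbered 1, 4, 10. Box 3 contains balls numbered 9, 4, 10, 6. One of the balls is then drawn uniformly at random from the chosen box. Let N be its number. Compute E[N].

129/16

E[N | box 1] = (10+10)/2 = 10.
E[N | box 2] = (1+4+10)/3 = 5.
E[N | box 3] = (9+4+10+6)/4 = 29/4.
By the law of total expectation,
E[N] = (1/2)·(10) + (1/4)·(5) + (1/4)·(29/4) = 129/16.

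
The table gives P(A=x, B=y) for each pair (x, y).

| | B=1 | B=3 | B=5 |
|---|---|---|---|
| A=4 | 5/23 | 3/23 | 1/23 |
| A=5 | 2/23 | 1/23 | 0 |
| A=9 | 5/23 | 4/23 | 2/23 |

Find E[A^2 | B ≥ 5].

P(B ≥ 5) = 3/23.
Σ A^2·P over the event = 16·(1/23) + 81·(2/23) = 178/23.
E[A^2 | B ≥ 5] = (178/23) / (3/23) = 178/3.

178/3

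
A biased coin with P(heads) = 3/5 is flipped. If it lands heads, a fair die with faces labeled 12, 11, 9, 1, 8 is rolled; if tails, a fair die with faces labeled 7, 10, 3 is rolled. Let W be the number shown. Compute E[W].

E[W | heads] = (12+11+9+1+8)/5 = 41/5.
E[W | tails] = (7+10+3)/3 = 20/3.
By the law of total expectation,
E[W] = (3/5)·(41/5) + (2/5)·(20/3) = 569/75.

569/75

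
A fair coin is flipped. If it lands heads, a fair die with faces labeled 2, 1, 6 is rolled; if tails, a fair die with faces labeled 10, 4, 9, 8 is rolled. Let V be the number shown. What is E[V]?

43/8

E[V | heads] = (2+1+6)/3 = 3.
E[V | tails] = (10+4+9+8)/4 = 31/4.
E[V] = (1/2)·(3) + (1/2)·(31/4) = 43/8.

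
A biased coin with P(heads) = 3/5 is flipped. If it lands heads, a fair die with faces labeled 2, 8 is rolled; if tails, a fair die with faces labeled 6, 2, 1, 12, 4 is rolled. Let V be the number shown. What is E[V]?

E[V | heads] = (2+8)/2 = 5.
E[V | tails] = (6+2+1+12+4)/5 = 5.
E[V] = (3/5)·(5) + (2/5)·(5) = 5.

5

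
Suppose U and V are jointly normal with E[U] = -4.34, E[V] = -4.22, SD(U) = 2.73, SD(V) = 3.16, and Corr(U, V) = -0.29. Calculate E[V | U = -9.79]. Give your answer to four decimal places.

For a bivariate normal, E[V | U=x] = μ_V + ρ·(σ_V/σ_U)·(x − μ_U).
E[V | U=-9.79] = -4.22 + (-0.29)·(3.16/2.73)·(-9.79 − (-4.34)) = -4.22 + (-0.335678)·(-5.45) = -2.3906.

-2.3906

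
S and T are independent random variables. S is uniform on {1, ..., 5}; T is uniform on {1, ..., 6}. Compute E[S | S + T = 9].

Outcomes with S + T = 9: (3,6), (4,5), (5,4), each with probability 1/30.
E[S | S + T = 9] = (3 + 4 + 5) / 3 = 4.

4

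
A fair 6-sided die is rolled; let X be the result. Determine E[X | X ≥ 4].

Given X ≥ 4, X is equally likely to be any of {4, 5, 6}.
E[X | X ≥ 4] = (4 + 5 + 6) / 3 = 5.

5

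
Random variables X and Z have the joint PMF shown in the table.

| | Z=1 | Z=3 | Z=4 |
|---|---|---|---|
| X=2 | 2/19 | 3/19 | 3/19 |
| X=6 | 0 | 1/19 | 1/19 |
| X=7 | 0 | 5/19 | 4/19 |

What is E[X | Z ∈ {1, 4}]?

P(Z ∈ {1, 4}) = 10/19.
Summing X·P(X=x,Z=y) over the conditioning event gives 44/19.
E[X | Z ∈ {1, 4}] = (44/19) / (10/19) = 22/5.

22/5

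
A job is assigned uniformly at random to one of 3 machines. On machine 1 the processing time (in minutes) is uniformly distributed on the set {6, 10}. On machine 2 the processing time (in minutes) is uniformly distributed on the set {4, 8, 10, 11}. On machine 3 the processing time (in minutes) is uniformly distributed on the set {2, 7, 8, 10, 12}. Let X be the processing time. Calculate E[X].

481/60

E[X | machine 1] = (6+10)/2 = 8.
E[X | machine 2] = (4+8+10+11)/4 = 33/4.
E[X | machine 3] = (2+7+8+10+12)/5 = 39/5.
By the law of total expectation,
E[X] = (1/3)·(8) + (1/3)·(33/4) + (1/3)·(39/5) = 481/60.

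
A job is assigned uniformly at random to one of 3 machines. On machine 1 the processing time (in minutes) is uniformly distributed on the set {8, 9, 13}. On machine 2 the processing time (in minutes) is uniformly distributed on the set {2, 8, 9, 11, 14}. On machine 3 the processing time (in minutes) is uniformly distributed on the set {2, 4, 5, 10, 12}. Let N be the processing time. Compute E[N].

E[N | machine 1] = (8+9+13)/3 = 10.
E[N | machine 2] = (2+8+9+11+14)/5 = 44/5.
E[N | machine 3] = (2+4+5+10+12)/5 = 33/5.
By the law of total expectation,
E[N] = (1/3)·(10) + (1/3)·(44/5) + (1/3)·(33/5) = 127/15.

127/15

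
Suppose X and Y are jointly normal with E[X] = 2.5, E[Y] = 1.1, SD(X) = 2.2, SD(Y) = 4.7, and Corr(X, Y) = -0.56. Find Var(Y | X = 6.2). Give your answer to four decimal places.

The conditional variance in a bivariate normal is σ_Y²(1 − ρ²), independent of x.
Var(Y | X=6.2) = (4.7)²·(1 − (-0.56)²) = 22.09·0.6864 = 15.1626.

15.1626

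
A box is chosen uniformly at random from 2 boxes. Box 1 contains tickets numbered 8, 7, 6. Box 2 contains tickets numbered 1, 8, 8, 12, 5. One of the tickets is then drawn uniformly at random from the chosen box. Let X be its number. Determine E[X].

E[X | box 1] = (8+7+6)/3 = 7.
E[X | box 2] = (1+8+8+12+5)/5 = 34/5.
By the law of total expectation,
E[X] = (1/2)·(7) + (1/2)·(34/5) = 69/10.

69/10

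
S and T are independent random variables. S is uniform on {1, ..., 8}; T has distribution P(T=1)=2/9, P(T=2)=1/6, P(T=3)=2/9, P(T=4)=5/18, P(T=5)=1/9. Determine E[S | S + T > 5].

573/106

P(S + T > 5) = 53/72.
Summing S·P(x,y) over outcomes with S + T > 5 gives 191/48.
E[S | S + T > 5] = (191/48) / (53/72) = 573/106.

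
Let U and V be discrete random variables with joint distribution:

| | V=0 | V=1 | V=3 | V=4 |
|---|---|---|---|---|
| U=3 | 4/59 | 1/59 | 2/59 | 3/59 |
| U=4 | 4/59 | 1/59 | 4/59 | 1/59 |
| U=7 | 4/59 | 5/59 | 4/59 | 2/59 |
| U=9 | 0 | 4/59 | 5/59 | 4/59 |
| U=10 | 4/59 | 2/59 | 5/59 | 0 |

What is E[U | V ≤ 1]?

194/29

P(V ≤ 1) = 29/59.
Summing U·P(U=x,V=y) over the conditioning event gives 194/59.
E[U | V ≤ 1] = (194/59) / (29/59) = 194/29.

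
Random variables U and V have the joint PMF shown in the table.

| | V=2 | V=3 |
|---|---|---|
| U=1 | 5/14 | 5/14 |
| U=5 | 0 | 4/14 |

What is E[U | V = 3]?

25/9

P(V = 3) = 9/14.
Σ U·P over the event = 1·(5/14) + 5·(4/14) = 25/14.
E[U | V = 3] = (25/14) / (9/14) = 25/9.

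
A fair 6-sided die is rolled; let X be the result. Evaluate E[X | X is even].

Given X is even, X is equally likely to be any of {2, 4, 6}.
E[X | X is even] = (2 + 4 + 6) / 3 = 4.

4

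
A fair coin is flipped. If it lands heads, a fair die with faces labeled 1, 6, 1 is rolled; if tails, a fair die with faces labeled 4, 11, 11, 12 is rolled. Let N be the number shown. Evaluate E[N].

73/12

E[N | heads] = (1+6+1)/3 = 8/3.
E[N | tails] = (4+11+11+12)/4 = 19/2.
E[N] = (1/2)·(8/3) + (1/2)·(19/2) = 73/12.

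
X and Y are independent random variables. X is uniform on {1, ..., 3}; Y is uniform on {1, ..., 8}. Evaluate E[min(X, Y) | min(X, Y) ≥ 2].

P(min(X, Y) ≥ 2) = 7/12.
Summing min(X,Y)·P(x,y) over outcomes with min(X, Y) ≥ 2 gives 17/12.
E[min(X, Y) | min(X, Y) ≥ 2] = (17/12) / (7/12) = 17/7.

17/7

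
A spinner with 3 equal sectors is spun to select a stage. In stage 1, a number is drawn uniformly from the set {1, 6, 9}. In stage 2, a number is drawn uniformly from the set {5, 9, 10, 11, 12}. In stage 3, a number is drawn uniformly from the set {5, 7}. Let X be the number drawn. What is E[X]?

311/45

E[X | stage 1] = (1+6+9)/3 = 16/3.
E[X | stage 2] = (5+9+10+11+12)/5 = 47/5.
E[X | stage 3] = (5+7)/2 = 6.
E[X] = (1/3)·(16/3) + (1/3)·(47/5) + (1/3)·(6) = 311/45.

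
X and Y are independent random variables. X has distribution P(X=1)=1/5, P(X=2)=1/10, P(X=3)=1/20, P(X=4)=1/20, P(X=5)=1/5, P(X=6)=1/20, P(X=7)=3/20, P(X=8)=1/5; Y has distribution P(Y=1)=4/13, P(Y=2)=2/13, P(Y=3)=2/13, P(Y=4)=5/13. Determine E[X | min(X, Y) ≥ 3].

P(min(X, Y) ≥ 3) = 49/130.
Summing X·P(x,y) over outcomes with min(X, Y) ≥ 3 gives 301/130.
E[X | min(X, Y) ≥ 3] = (301/130) / (49/130) = 43/7.

43/7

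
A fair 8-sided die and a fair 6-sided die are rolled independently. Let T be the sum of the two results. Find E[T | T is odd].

P(T is odd) = 1/2.
Σ over the event: 3·1/24 + 5·1/12 + 7·1/8 + 9·1/8 + 11·1/12 + 13·1/24 = 4.
E[T | T is odd] = (4) / (1/2) = 8.

8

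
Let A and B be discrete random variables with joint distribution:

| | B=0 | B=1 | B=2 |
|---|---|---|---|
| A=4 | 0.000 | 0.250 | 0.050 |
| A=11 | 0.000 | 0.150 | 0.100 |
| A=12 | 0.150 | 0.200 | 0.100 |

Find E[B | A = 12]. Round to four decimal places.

P(A = 12) = 0.450.
Σ B·P over the event = 0·(0.150) + 1·(0.200) + 2·(0.100) = 0.400.
E[B | A = 12] = (0.400) / (0.450) = 0.8889.

0.8889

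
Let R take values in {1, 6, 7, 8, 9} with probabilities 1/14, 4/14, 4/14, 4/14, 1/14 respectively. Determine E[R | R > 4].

93/13

P(R > 4) = 13/14.
Σ over the event: 6·2/7 + 7·2/7 + 8·2/7 + 9·1/14 = 93/14.
E[R | R > 4] = (93/14) / (13/14) = 93/13.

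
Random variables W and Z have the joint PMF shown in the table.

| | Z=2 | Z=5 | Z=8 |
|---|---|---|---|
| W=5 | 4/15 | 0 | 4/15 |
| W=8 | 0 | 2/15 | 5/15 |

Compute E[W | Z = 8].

P(Z = 8) = 3/5.
Summing W·P(W=x,Z=y) over the conditioning event gives 4.
E[W | Z = 8] = (4) / (3/5) = 20/3.

20/3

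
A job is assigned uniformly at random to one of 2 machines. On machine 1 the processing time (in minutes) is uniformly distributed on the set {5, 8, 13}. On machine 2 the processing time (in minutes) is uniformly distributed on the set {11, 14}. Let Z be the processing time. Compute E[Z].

E[Z | machine 1] = (5+8+13)/3 = 26/3.
E[Z | machine 2] = (11+14)/2 = 25/2.
By the law of total expectation,
E[Z] = (1/2)·(26/3) + (1/2)·(25/2) = 127/12.

127/12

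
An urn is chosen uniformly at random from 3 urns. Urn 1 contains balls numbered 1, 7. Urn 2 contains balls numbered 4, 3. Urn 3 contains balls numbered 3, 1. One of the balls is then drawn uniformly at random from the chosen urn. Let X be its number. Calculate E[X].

19/6

E[X | urn 1] = (1+7)/2 = 4.
E[X | urn 2] = (4+3)/2 = 7/2.
E[X | urn 3] = (3+1)/2 = 2.
E[X] = (1/3)·(4) + (1/3)·(7/2) + (1/3)·(2) = 19/6.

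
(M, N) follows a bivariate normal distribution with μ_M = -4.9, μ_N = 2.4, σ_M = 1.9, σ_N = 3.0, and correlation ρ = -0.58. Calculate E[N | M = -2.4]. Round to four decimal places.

0.1105

For a bivariate normal, E[N | M=x] = μ_N + ρ·(σ_N/σ_M)·(x − μ_M).
E[N | M=-2.4] = 2.4 + (-0.58)·(3.0/1.9)·(-2.4 − (-4.9)) = 2.4 + (-0.91579)·(2.5) = 0.1105.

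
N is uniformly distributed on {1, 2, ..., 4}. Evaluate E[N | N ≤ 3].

Given N ≤ 3, N is equally likely to be any of {1, 2, 3}.
E[N | N ≤ 3] = (1 + 2 + 3) / 3 = 2.

2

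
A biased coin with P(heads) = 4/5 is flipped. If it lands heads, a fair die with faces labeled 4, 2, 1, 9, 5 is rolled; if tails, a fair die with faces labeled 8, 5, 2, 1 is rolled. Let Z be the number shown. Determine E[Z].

104/25

E[Z | heads] = (4+2+1+9+5)/5 = 21/5.
E[Z | tails] = (8+5+2+1)/4 = 4.
By the law of total expectation,
E[Z] = (4/5)·(21/5) + (1/5)·(4) = 104/25.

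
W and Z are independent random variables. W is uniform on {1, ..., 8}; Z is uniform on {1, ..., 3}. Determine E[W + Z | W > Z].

22/3

P(W > Z) = 3/4.
Summing (W+Z)·P(x,y) over outcomes with W > Z gives 11/2.
E[W + Z | W > Z] = (11/2) / (3/4) = 22/3.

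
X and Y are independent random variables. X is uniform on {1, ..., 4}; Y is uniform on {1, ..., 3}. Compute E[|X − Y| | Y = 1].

Outcomes with Y = 1: (1,1), (2,1), (3,1), (4,1), each with probability 1/12.
E[|X − Y| | Y = 1] = (0 + 1 + 2 + 3) / 4 = 3/2.

3/2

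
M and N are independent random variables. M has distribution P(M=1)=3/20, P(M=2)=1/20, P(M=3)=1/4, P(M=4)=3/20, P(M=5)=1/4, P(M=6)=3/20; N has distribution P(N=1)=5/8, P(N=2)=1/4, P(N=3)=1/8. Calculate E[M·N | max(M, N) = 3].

P(max(M, N) = 3) = 11/40.
Summing MN·P(x,y) over outcomes with max(M, N) = 3 gives 39/32.
E[M·N | max(M, N) = 3] = (39/32) / (11/40) = 195/44.

195/44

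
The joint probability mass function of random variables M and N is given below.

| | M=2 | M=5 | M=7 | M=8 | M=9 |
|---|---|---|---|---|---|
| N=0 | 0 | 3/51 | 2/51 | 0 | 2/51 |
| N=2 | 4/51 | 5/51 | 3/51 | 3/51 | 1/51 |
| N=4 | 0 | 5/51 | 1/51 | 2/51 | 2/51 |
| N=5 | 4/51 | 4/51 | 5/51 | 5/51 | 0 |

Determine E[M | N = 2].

P(N = 2) = 16/51.
Σ M·P over the event = 2·(4/51) + 5·(5/51) + 7·(3/51) + 8·(3/51) + 9·(1/51) = 29/17.
E[M | N = 2] = (29/17) / (16/51) = 87/16.

87/16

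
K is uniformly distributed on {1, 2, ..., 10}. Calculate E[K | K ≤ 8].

Given K ≤ 8, K is equally likely to be any of {1, 2, 3, 4, 5, 6, 7, 8}.
E[K | K ≤ 8] = (1 + 2 + 3 + 4 + 5 + 6 + 7 + 8) / 8 = 9/2.

9/2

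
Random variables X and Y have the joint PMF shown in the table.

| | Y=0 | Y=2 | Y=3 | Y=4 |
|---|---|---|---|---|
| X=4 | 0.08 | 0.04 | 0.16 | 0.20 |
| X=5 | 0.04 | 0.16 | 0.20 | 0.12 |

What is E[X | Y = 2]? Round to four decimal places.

P(Y = 2) = 0.20.
Σ X·P over the event = 4·(0.04) + 5·(0.16) = 0.96.
E[X | Y = 2] = (0.96) / (0.20) = 4.8000.

4.8000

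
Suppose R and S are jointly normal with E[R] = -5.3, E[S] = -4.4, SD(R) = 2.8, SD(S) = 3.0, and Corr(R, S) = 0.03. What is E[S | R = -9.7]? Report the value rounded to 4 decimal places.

For a bivariate normal, E[S | R=x] = μ_S + ρ·(σ_S/σ_R)·(x − μ_R).
E[S | R=-9.7] = -4.4 + (0.03)·(3.0/2.8)·(-9.7 − (-5.3)) = -4.4 + (0.032143)·(-4.4) = -4.5414.

-4.5414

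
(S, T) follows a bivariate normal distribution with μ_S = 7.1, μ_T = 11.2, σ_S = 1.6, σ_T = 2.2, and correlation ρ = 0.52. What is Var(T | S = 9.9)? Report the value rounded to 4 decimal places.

For a bivariate normal, Var(T | S=x) = σ_T²(1 − ρ²).
Var(T | S=9.9) = (2.2)²·(1 − (0.52)²) = 4.84·0.7296 = 3.5313.

3.5313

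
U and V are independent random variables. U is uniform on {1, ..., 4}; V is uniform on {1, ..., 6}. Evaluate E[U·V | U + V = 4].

10/3

P(U + V = 4) = 1/8.
Summing UV·P(x,y) over outcomes with U + V = 4 gives 5/12.
E[U·V | U + V = 4] = (5/12) / (1/8) = 10/3.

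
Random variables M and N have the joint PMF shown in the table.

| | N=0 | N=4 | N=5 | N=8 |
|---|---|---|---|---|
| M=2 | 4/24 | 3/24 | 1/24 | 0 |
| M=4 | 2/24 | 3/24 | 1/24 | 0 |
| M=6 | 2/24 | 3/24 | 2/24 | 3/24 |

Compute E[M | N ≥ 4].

P(N ≥ 4) = 2/3.
Σ M·P over the event = 2·(3/24) + 2·(1/24) + 4·(3/24) + 4·(1/24) + 6·(3/24) + 6·(2/24) + 6·(3/24) = 3.
E[M | N ≥ 4] = (3) / (2/3) = 9/2.

9/2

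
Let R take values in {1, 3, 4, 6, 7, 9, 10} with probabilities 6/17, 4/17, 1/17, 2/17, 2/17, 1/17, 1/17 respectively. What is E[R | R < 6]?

2

P(R < 6) = 11/17.
Σ over the event: 1·6/17 + 3·4/17 + 4·1/17 = 22/17.
E[R | R < 6] = (22/17) / (11/17) = 2.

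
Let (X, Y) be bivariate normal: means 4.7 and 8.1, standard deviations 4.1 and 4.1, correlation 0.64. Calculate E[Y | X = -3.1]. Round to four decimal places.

The regression of Y on X has slope ρ·σ_Y/σ_X and passes through (μ_X, μ_Y).
E[Y | X=-3.1] = 8.1 + (0.64)·(4.1/4.1)·(-3.1 − (4.7)) = 8.1 + (0.64)·(-7.8) = 3.1080.

3.1080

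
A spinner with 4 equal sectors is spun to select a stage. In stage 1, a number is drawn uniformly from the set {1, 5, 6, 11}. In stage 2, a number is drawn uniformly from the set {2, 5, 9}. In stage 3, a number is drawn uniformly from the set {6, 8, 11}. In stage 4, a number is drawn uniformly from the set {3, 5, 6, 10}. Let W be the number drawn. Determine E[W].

305/48

E[W | stage 1] = (1+5+6+11)/4 = 23/4.
E[W | stage 2] = (2+5+9)/3 = 16/3.
E[W | stage 3] = (6+8+11)/3 = 25/3.
E[W | stage 4] = (3+5+6+10)/4 = 6.
By the law of total expectation,
E[W] = (1/4)·(23/4) + (1/4)·(16/3) + (1/4)·(25/3) + (1/4)·(6) = 305/48.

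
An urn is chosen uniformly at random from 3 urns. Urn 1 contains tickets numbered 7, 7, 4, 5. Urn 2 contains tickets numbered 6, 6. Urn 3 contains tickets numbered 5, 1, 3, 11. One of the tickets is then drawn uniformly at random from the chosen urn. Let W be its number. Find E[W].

E[W | urn 1] = (7+7+4+5)/4 = 23/4.
E[W | urn 2] = (6+6)/2 = 6.
E[W | urn 3] = (5+1+3+11)/4 = 5.
By the law of total expectation,
E[W] = (1/3)·(23/4) + (1/3)·(6) + (1/3)·(5) = 67/12.

67/12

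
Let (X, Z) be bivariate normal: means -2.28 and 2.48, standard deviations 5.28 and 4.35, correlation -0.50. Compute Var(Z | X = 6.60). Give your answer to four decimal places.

14.1919

For a bivariate normal, Var(Z | X=x) = σ_Z²(1 − ρ²).
Var(Z | X=6.60) = (4.35)²·(1 − (-0.50)²) = 18.9225·0.75 = 14.1919.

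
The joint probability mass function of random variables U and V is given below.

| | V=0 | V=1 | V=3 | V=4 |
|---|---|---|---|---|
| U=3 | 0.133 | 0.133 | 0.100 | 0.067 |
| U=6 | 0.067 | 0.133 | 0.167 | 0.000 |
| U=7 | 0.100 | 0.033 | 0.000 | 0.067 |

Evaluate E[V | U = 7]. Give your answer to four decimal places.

1.5050

P(U = 7) = 0.200.
Summing V·P(U=x,V=y) over the conditioning event gives 0.301.
E[V | U = 7] = (0.301) / (0.200) = 1.5050.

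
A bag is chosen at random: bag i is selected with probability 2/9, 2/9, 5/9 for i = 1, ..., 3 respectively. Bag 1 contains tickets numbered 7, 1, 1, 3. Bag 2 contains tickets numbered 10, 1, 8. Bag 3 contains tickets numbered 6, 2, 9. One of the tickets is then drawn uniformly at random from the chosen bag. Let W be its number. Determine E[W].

E[W | bag 1] = (7+1+1+3)/4 = 3.
E[W | bag 2] = (10+1+8)/3 = 19/3.
E[W | bag 3] = (6+2+9)/3 = 17/3.
By the law of total expectation,
E[W] = (2/9)·(3) + (2/9)·(19/3) + (5/9)·(17/3) = 47/9.

47/9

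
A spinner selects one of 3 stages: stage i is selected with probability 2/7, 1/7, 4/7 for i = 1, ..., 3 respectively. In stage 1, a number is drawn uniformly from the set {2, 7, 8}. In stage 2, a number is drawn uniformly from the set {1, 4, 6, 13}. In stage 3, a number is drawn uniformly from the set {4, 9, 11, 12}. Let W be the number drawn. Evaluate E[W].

E[W | stage 1] = (2+7+8)/3 = 17/3.
E[W | stage 2] = (1+4+6+13)/4 = 6.
E[W | stage 3] = (4+9+11+12)/4 = 9.
E[W] = (2/7)·(17/3) + (1/7)·(6) + (4/7)·(9) = 160/21.

160/21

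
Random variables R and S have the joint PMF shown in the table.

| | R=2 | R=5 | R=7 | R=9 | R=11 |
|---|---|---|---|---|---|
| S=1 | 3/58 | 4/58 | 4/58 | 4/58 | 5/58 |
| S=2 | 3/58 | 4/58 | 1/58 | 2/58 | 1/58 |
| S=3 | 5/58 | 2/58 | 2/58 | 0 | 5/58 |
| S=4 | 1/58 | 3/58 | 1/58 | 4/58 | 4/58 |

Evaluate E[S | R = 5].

30/13

P(R = 5) = 13/58.
Σ S·P over the event = 1·(4/58) + 2·(4/58) + 3·(2/58) + 4·(3/58) = 15/29.
E[S | R = 5] = (15/29) / (13/58) = 30/13.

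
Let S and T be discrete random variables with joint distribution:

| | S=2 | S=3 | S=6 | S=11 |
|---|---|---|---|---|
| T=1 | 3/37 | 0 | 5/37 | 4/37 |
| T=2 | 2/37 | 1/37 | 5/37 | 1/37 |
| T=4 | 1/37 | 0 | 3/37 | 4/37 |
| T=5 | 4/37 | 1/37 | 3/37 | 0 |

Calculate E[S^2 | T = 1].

P(T = 1) = 12/37.
Summing S^2·P(S=x,T=y) over the conditioning event gives 676/37.
E[S^2 | T = 1] = (676/37) / (12/37) = 169/3.

169/3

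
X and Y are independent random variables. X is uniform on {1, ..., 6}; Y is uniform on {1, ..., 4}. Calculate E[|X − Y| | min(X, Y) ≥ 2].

P(min(X, Y) ≥ 2) = 5/8.
Summing |X−Y|·P(x,y) over outcomes with min(X, Y) ≥ 2 gives 23/24.
E[|X − Y| | min(X, Y) ≥ 2] = (23/24) / (5/8) = 23/15.

23/15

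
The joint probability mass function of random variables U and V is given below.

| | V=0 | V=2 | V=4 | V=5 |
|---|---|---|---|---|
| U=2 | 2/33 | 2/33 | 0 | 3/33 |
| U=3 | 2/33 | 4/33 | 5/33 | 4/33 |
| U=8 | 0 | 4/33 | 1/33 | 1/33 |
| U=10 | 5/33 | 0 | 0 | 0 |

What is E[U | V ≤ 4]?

131/25

P(V ≤ 4) = 25/33.
Σ U·P over the event = 2·(2/33) + 2·(2/33) + 3·(2/33) + 3·(4/33) + 3·(5/33) + 8·(4/33) + 8·(1/33) + 10·(5/33) = 131/33.
E[U | V ≤ 4] = (131/33) / (25/33) = 131/25.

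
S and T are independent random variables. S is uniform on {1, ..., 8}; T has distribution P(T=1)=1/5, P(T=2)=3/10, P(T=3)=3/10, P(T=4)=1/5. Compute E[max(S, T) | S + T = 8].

11/2

P(S + T = 8) = 1/8.
Summing max(S,T)·P(x,y) over outcomes with S + T = 8 gives 11/16.
E[max(S, T) | S + T = 8] = (11/16) / (1/8) = 11/2.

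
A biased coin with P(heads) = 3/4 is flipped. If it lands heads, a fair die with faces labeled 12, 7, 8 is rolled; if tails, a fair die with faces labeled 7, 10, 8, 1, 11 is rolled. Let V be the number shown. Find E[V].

43/5

E[V | heads] = (12+7+8)/3 = 9.
E[V | tails] = (7+10+8+1+11)/5 = 37/5.
By the law of total expectation,
E[V] = (3/4)·(9) + (1/4)·(37/5) = 43/5.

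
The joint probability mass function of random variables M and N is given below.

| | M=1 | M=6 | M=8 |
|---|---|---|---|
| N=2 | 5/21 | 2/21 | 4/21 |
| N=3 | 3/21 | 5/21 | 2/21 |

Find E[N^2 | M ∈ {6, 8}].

P(M ∈ {6, 8}) = 13/21.
Σ N^2·P over the event = 4·(2/21) + 9·(5/21) + 4·(4/21) + 9·(2/21) = 29/7.
E[N^2 | M ∈ {6, 8}] = (29/7) / (13/21) = 87/13.

87/13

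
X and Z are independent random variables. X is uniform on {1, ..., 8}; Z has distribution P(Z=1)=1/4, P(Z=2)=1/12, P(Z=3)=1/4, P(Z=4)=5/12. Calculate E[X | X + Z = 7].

25/6

P(X + Z = 7) = 1/8.
Summing X·P(x,y) over outcomes with X + Z = 7 gives 25/48.
E[X | X + Z = 7] = (25/48) / (1/8) = 25/6.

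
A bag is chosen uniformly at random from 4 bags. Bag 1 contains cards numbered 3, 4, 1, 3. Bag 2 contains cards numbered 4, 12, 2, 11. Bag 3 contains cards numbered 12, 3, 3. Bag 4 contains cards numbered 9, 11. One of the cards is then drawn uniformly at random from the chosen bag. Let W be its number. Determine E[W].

E[W | bag 1] = (3+4+1+3)/4 = 11/4.
E[W | bag 2] = (4+12+2+11)/4 = 29/4.
E[W | bag 3] = (12+3+3)/3 = 6.
E[W | bag 4] = (9+11)/2 = 10.
E[W] = (1/4)·(11/4) + (1/4)·(29/4) + (1/4)·(6) + (1/4)·(10) = 13/2.

13/2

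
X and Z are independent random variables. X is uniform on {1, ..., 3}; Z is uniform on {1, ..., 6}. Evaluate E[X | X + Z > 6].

7/3

Outcomes with X + Z > 6: (1,6), (2,5), (2,6), (3,4), (3,5), (3,6), each with probability 1/18.
E[X | X + Z > 6] = (1 + 2 + 2 + 3 + 3 + 3) / 6 = 7/3.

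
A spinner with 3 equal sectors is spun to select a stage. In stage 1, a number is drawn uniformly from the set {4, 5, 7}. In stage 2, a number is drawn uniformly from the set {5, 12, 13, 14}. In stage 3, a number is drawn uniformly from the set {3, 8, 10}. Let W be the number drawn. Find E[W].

E[W | stage 1] = (4+5+7)/3 = 16/3.
E[W | stage 2] = (5+12+13+14)/4 = 11.
E[W | stage 3] = (3+8+10)/3 = 7.
E[W] = (1/3)·(16/3) + (1/3)·(11) + (1/3)·(7) = 70/9.

70/9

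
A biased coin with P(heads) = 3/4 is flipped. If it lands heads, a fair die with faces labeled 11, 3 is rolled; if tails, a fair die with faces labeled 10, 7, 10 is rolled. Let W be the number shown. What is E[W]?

E[W | heads] = (11+3)/2 = 7.
E[W | tails] = (10+7+10)/3 = 9.
E[W] = (3/4)·(7) + (1/4)·(9) = 15/2.

15/2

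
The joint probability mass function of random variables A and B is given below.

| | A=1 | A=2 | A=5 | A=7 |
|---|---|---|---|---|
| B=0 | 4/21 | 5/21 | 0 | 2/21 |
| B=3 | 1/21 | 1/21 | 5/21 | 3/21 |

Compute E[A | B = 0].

28/11

P(B = 0) = 11/21.
Σ A·P over the event = 1·(4/21) + 2·(5/21) + 7·(2/21) = 4/3.
E[A | B = 0] = (4/3) / (11/21) = 28/11.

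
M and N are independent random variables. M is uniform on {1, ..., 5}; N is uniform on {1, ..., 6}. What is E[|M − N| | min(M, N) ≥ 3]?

7/6

P(min(M, N) ≥ 3) = 2/5.
Summing |M−N|·P(x,y) over outcomes with min(M, N) ≥ 3 gives 7/15.
E[|M − N| | min(M, N) ≥ 3] = (7/15) / (2/5) = 7/6.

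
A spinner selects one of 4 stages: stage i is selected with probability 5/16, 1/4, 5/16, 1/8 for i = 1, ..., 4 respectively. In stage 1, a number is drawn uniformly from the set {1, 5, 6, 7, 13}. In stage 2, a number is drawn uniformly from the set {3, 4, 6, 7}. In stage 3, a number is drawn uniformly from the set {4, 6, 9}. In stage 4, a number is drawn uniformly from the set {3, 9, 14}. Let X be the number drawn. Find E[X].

E[X | stage 1] = (1+5+6+7+13)/5 = 32/5.
E[X | stage 2] = (3+4+6+7)/4 = 5.
E[X | stage 3] = (4+6+9)/3 = 19/3.
E[X | stage 4] = (3+9+14)/3 = 26/3.
E[X] = (5/16)·(32/5) + (1/4)·(5) + (5/16)·(19/3) + (1/8)·(26/3) = 101/16.

101/16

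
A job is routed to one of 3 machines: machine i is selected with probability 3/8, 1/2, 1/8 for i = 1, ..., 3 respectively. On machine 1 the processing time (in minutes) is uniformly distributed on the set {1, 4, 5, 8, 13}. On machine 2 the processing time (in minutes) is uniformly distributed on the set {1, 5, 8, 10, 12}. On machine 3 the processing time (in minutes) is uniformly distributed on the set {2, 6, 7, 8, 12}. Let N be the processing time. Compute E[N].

34/5

E[N | machine 1] = (1+4+5+8+13)/5 = 31/5.
E[N | machine 2] = (1+5+8+10+12)/5 = 36/5.
E[N | machine 3] = (2+6+7+8+12)/5 = 7.
E[N] = (3/8)·(31/5) + (1/2)·(36/5) + (1/8)·(7) = 34/5.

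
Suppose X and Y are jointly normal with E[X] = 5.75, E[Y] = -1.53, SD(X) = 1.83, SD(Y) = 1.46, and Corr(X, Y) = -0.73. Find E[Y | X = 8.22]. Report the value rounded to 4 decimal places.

The regression of Y on X has slope ρ·σ_Y/σ_X and passes through (μ_X, μ_Y).
E[Y | X=8.22] = -1.53 + (-0.73)·(1.46/1.83)·(8.22 − (5.75)) = -1.53 + (-0.5824)·(2.47) = -2.9685.

-2.9685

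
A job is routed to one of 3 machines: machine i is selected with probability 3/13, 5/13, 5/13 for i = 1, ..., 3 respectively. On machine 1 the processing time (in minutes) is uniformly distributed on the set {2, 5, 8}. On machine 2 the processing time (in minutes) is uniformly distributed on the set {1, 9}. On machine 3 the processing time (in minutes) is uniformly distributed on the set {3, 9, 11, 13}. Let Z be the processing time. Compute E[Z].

E[Z | machine 1] = (2+5+8)/3 = 5.
E[Z | machine 2] = (1+9)/2 = 5.
E[Z | machine 3] = (3+9+11+13)/4 = 9.
By the law of total expectation,
E[Z] = (3/13)·(5) + (5/13)·(5) + (5/13)·(9) = 85/13.

85/13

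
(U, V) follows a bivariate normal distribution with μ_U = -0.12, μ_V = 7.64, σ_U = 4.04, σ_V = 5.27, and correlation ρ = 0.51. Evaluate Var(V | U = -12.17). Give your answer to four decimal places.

The conditional variance in a bivariate normal is σ_V²(1 − ρ²), independent of x.
Var(V | U=-12.17) = (5.27)²·(1 − (0.51)²) = 27.7729·0.7399 = 20.5492.

20.5492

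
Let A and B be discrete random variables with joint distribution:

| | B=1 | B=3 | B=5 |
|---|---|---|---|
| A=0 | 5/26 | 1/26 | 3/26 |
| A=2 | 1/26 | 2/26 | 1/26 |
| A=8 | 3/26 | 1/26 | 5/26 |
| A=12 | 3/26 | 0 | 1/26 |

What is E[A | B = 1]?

31/6

P(B = 1) = 6/13.
Summing A·P(A=x,B=y) over the conditioning event gives 31/13.
E[A | B = 1] = (31/13) / (6/13) = 31/6.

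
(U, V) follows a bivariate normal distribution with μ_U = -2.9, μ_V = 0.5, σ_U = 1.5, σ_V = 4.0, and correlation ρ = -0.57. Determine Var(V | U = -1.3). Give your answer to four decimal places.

10.8016

For a bivariate normal, Var(V | U=x) = σ_V²(1 − ρ²).
Var(V | U=-1.3) = (4.0)²·(1 − (-0.57)²) = 16·0.6751 = 10.8016.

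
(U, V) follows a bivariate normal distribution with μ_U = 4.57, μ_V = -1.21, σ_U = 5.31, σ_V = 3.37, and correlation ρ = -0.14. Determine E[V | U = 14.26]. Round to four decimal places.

-2.0710

The regression of V on U has slope ρ·σ_V/σ_U and passes through (μ_U, μ_V).
E[V | U=14.26] = -1.21 + (-0.14)·(3.37/5.31)·(14.26 − (4.57)) = -1.21 + (-0.088851)·(9.69) = -2.0710.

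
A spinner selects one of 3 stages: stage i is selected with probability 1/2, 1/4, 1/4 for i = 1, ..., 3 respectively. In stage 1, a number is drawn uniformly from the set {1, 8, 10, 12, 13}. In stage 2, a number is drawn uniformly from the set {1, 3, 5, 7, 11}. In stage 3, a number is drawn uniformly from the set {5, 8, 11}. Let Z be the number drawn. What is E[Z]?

E[Z | stage 1] = (1+8+10+12+13)/5 = 44/5.
E[Z | stage 2] = (1+3+5+7+11)/5 = 27/5.
E[Z | stage 3] = (5+8+11)/3 = 8.
By the law of total expectation,
E[Z] = (1/2)·(44/5) + (1/4)·(27/5) + (1/4)·(8) = 31/4.

31/4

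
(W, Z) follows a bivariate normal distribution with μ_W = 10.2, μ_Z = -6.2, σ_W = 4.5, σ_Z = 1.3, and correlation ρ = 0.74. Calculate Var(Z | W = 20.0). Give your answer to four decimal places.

0.7646

The conditional variance in a bivariate normal is σ_Z²(1 − ρ²), independent of x.
Var(Z | W=20.0) = (1.3)²·(1 − (0.74)²) = 1.69·0.4524 = 0.7646.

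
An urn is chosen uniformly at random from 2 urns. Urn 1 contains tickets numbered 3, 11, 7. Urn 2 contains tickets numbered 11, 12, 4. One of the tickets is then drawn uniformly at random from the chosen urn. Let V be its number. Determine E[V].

E[V | urn 1] = (3+11+7)/3 = 7.
E[V | urn 2] = (11+12+4)/3 = 9.
E[V] = (1/2)·(7) + (1/2)·(9) = 8.

8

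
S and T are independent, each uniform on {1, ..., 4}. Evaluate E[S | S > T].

10/3

Outcomes with S > T: (2,1), (3,1), (3,2), (4,1), (4,2), (4,3), each with probability 1/16.
E[S | S > T] = (2 + 3 + 3 + 4 + 4 + 4) / 6 = 10/3.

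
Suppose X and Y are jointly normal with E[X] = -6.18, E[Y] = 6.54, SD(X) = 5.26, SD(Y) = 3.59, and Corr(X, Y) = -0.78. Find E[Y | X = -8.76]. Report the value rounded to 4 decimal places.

E[Y | X=x] = μ_Y + ρ(σ_Y/σ_X)(x − μ_X) for jointly normal variables.
E[Y | X=-8.76] = 6.54 + (-0.78)·(3.59/5.26)·(-8.76 − (-6.18)) = 6.54 + (-0.53236)·(-2.58) = 7.9135.

7.9135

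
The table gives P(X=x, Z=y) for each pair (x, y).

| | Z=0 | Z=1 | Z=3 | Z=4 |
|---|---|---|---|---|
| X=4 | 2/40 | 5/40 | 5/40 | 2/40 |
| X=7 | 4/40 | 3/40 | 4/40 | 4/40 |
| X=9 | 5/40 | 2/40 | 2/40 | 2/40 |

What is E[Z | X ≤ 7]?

59/29

P(X ≤ 7) = 29/40.
Σ Z·P over the event = 0·(2/40) + 1·(5/40) + 3·(5/40) + 4·(2/40) + 0·(4/40) + 1·(3/40) + 3·(4/40) + 4·(4/40) = 59/40.
E[Z | X ≤ 7] = (59/40) / (29/40) = 59/29.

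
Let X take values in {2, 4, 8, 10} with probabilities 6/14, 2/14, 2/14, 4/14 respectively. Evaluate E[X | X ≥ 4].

8

P(X ≥ 4) = 4/7.
Σ over the event: 4·1/7 + 8·1/7 + 10·2/7 = 32/7.
E[X | X ≥ 4] = (32/7) / (4/7) = 8.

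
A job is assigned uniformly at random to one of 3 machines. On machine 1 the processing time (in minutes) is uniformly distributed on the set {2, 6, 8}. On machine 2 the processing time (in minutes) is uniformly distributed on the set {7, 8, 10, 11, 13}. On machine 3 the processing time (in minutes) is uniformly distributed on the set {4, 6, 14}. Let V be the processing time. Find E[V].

347/45

E[V | machine 1] = (2+6+8)/3 = 16/3.
E[V | machine 2] = (7+8+10+11+13)/5 = 49/5.
E[V | machine 3] = (4+6+14)/3 = 8.
E[V] = (1/3)·(16/3) + (1/3)·(49/5) + (1/3)·(8) = 347/45.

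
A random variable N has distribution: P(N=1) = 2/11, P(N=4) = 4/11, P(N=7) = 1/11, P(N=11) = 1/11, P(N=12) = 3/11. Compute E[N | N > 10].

47/4

P(N > 10) = 4/11.
Σ over the event: 11·1/11 + 12·3/11 = 47/11.
E[N | N > 10] = (47/11) / (4/11) = 47/4.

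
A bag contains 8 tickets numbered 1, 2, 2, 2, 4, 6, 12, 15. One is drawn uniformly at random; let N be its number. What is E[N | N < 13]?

P(N < 13) = 7/8.
Σ over the event: 1·1/8 + 2·3/8 + 4·1/8 + 6·1/8 + 12·1/8 = 29/8.
E[N | N < 13] = (29/8) / (7/8) = 29/7.

29/7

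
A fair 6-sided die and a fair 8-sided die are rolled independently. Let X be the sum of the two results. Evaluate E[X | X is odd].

P(X is odd) = 1/2.
Σ over the event: 3·1/24 + 5·1/12 + 7·1/8 + 9·1/8 + 11·1/12 + 13·1/24 = 4.
E[X | X is odd] = (4) / (1/2) = 8.

8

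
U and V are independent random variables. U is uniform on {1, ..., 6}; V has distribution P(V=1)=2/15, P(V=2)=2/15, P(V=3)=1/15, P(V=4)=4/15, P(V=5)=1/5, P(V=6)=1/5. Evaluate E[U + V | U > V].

P(U > V) = 16/45.
Summing (U+V)·P(x,y) over outcomes with U > V gives 47/18.
E[U + V | U > V] = (47/18) / (16/45) = 235/32.

235/32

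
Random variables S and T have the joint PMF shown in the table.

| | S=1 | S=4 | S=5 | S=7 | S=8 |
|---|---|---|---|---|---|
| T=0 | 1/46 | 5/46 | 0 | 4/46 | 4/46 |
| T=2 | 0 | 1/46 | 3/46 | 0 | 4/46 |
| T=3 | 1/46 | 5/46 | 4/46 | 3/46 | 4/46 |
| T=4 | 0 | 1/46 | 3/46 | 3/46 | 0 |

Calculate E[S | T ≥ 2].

185/32

P(T ≥ 2) = 16/23.
Summing S·P(S=x,T=y) over the conditioning event gives 185/46.
E[S | T ≥ 2] = (185/46) / (16/23) = 185/32.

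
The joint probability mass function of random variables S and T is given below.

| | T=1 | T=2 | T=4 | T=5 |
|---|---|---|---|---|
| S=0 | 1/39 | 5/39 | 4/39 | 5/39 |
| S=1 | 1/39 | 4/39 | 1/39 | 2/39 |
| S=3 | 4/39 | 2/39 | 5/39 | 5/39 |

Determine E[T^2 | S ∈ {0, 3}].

P(S ∈ {0, 3}) = 31/39.
Σ T^2·P over the event = 1·(1/39) + 4·(5/39) + 16·(4/39) + 25·(5/39) + 1·(4/39) + 4·(2/39) + 16·(5/39) + 25·(5/39) = 427/39.
E[T^2 | S ∈ {0, 3}] = (427/39) / (31/39) = 427/31.

427/31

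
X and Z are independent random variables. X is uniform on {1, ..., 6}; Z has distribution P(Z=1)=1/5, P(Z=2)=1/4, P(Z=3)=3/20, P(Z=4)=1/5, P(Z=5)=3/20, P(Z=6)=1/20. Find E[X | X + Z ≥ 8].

197/40

P(X + Z ≥ 8) = 1/3.
Summing X·P(x,y) over outcomes with X + Z ≥ 8 gives 197/120.
E[X | X + Z ≥ 8] = (197/120) / (1/3) = 197/40.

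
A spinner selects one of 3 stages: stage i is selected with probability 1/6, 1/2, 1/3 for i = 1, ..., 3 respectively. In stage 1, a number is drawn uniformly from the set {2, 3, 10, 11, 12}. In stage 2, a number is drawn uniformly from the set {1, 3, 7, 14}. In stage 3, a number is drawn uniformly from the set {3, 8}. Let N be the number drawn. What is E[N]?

E[N | stage 1] = (2+3+10+11+12)/5 = 38/5.
E[N | stage 2] = (1+3+7+14)/4 = 25/4.
E[N | stage 3] = (3+8)/2 = 11/2.
E[N] = (1/6)·(38/5) + (1/2)·(25/4) + (1/3)·(11/2) = 249/40.

249/40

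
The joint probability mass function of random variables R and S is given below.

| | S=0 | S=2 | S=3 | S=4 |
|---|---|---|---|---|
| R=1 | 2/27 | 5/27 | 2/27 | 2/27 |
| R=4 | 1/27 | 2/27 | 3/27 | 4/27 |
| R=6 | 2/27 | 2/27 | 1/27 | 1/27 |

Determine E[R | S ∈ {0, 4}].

P(S ∈ {0, 4}) = 4/9.
Σ R·P over the event = 1·(2/27) + 1·(2/27) + 4·(1/27) + 4·(4/27) + 6·(2/27) + 6·(1/27) = 14/9.
E[R | S ∈ {0, 4}] = (14/9) / (4/9) = 7/2.

7/2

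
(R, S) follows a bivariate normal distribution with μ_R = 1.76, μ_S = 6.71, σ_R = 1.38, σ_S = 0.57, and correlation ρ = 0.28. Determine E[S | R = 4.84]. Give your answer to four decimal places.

The regression of S on R has slope ρ·σ_S/σ_R and passes through (μ_R, μ_S).
E[S | R=4.84] = 6.71 + (0.28)·(0.57/1.38)·(4.84 − (1.76)) = 6.71 + (0.11565)·(3.08) = 7.0662.

7.0662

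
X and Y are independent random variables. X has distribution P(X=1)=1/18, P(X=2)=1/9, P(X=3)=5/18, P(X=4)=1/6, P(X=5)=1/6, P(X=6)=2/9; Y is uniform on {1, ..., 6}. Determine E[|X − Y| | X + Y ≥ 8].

94/53

P(X + Y ≥ 8) = 53/108.
Summing |X−Y|·P(x,y) over outcomes with X + Y ≥ 8 gives 47/54.
E[|X − Y| | X + Y ≥ 8] = (47/54) / (53/108) = 94/53.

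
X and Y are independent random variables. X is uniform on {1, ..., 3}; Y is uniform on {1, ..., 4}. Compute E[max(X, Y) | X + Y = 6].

7/2

P(X + Y = 6) = 1/6.
Summing max(X,Y)·P(x,y) over outcomes with X + Y = 6 gives 7/12.
E[max(X, Y) | X + Y = 6] = (7/12) / (1/6) = 7/2.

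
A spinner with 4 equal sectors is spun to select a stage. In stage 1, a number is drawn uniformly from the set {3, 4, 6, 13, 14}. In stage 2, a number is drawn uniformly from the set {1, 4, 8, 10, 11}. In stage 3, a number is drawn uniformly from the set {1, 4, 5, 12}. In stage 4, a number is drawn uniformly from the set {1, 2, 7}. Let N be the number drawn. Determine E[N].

709/120

E[N | stage 1] = (3+4+6+13+14)/5 = 8.
E[N | stage 2] = (1+4+8+10+11)/5 = 34/5.
E[N | stage 3] = (1+4+5+12)/4 = 11/2.
E[N | stage 4] = (1+2+7)/3 = 10/3.
By the law of total expectation,
E[N] = (1/4)·(8) + (1/4)·(34/5) + (1/4)·(11/2) + (1/4)·(10/3) = 709/120.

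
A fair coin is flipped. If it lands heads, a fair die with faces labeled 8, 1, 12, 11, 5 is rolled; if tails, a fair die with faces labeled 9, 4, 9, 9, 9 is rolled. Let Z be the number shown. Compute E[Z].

77/10

E[Z | heads] = (8+1+12+11+5)/5 = 37/5.
E[Z | tails] = (9+4+9+9+9)/5 = 8.
E[Z] = (1/2)·(37/5) + (1/2)·(8) = 77/10.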